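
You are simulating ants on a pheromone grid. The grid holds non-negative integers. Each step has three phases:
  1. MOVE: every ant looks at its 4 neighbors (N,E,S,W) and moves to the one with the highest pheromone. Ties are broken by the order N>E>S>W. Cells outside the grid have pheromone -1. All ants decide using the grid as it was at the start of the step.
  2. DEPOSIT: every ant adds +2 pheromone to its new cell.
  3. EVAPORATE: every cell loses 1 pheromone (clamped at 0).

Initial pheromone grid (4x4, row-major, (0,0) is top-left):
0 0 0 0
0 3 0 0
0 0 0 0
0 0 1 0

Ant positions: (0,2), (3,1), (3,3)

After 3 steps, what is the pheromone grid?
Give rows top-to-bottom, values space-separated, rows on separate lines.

After step 1: ants at (0,3),(3,2),(3,2)
  0 0 0 1
  0 2 0 0
  0 0 0 0
  0 0 4 0
After step 2: ants at (1,3),(2,2),(2,2)
  0 0 0 0
  0 1 0 1
  0 0 3 0
  0 0 3 0
After step 3: ants at (0,3),(3,2),(3,2)
  0 0 0 1
  0 0 0 0
  0 0 2 0
  0 0 6 0

0 0 0 1
0 0 0 0
0 0 2 0
0 0 6 0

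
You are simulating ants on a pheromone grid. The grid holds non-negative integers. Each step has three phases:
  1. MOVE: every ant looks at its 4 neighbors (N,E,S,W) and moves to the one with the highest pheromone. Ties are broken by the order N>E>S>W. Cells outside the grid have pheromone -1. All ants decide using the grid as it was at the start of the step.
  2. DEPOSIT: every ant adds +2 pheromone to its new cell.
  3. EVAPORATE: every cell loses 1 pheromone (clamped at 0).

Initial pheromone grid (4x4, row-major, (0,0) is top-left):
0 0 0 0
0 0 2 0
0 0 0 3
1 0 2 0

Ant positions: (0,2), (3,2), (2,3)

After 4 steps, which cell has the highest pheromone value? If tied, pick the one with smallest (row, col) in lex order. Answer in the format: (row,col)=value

Answer: (1,2)=10

Derivation:
Step 1: ant0:(0,2)->S->(1,2) | ant1:(3,2)->N->(2,2) | ant2:(2,3)->N->(1,3)
  grid max=3 at (1,2)
Step 2: ant0:(1,2)->E->(1,3) | ant1:(2,2)->N->(1,2) | ant2:(1,3)->W->(1,2)
  grid max=6 at (1,2)
Step 3: ant0:(1,3)->W->(1,2) | ant1:(1,2)->E->(1,3) | ant2:(1,2)->E->(1,3)
  grid max=7 at (1,2)
Step 4: ant0:(1,2)->E->(1,3) | ant1:(1,3)->W->(1,2) | ant2:(1,3)->W->(1,2)
  grid max=10 at (1,2)
Final grid:
  0 0 0 0
  0 0 10 6
  0 0 0 0
  0 0 0 0
Max pheromone 10 at (1,2)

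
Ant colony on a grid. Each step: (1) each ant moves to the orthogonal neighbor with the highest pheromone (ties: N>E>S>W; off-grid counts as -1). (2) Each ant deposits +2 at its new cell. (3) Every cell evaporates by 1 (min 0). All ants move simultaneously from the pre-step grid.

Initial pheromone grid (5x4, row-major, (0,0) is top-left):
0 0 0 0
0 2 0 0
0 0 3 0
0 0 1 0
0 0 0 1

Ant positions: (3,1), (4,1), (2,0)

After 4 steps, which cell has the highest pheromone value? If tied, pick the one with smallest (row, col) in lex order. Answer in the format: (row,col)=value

Step 1: ant0:(3,1)->E->(3,2) | ant1:(4,1)->N->(3,1) | ant2:(2,0)->N->(1,0)
  grid max=2 at (2,2)
Step 2: ant0:(3,2)->N->(2,2) | ant1:(3,1)->E->(3,2) | ant2:(1,0)->E->(1,1)
  grid max=3 at (2,2)
Step 3: ant0:(2,2)->S->(3,2) | ant1:(3,2)->N->(2,2) | ant2:(1,1)->N->(0,1)
  grid max=4 at (2,2)
Step 4: ant0:(3,2)->N->(2,2) | ant1:(2,2)->S->(3,2) | ant2:(0,1)->S->(1,1)
  grid max=5 at (2,2)
Final grid:
  0 0 0 0
  0 2 0 0
  0 0 5 0
  0 0 5 0
  0 0 0 0
Max pheromone 5 at (2,2)

Answer: (2,2)=5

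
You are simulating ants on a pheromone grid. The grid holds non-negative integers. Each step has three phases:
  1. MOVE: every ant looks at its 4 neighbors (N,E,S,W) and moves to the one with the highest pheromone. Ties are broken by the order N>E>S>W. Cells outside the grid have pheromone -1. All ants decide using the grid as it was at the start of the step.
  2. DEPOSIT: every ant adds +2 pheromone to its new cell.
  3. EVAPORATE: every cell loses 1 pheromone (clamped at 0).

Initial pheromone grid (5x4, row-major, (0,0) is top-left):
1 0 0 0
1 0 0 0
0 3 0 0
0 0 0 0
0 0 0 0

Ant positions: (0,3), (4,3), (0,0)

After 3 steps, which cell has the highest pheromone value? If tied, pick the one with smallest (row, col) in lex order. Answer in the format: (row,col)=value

Answer: (1,3)=3

Derivation:
Step 1: ant0:(0,3)->S->(1,3) | ant1:(4,3)->N->(3,3) | ant2:(0,0)->S->(1,0)
  grid max=2 at (1,0)
Step 2: ant0:(1,3)->N->(0,3) | ant1:(3,3)->N->(2,3) | ant2:(1,0)->N->(0,0)
  grid max=1 at (0,0)
Step 3: ant0:(0,3)->S->(1,3) | ant1:(2,3)->N->(1,3) | ant2:(0,0)->S->(1,0)
  grid max=3 at (1,3)
Final grid:
  0 0 0 0
  2 0 0 3
  0 0 0 0
  0 0 0 0
  0 0 0 0
Max pheromone 3 at (1,3)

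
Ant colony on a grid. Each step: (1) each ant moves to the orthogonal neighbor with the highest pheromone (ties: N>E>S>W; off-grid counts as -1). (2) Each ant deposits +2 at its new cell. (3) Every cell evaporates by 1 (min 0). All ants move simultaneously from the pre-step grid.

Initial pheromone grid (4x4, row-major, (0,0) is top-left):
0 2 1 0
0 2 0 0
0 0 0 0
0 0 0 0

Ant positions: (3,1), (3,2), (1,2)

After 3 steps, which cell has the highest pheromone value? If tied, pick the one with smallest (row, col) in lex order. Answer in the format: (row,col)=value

Answer: (1,1)=7

Derivation:
Step 1: ant0:(3,1)->N->(2,1) | ant1:(3,2)->N->(2,2) | ant2:(1,2)->W->(1,1)
  grid max=3 at (1,1)
Step 2: ant0:(2,1)->N->(1,1) | ant1:(2,2)->W->(2,1) | ant2:(1,1)->N->(0,1)
  grid max=4 at (1,1)
Step 3: ant0:(1,1)->N->(0,1) | ant1:(2,1)->N->(1,1) | ant2:(0,1)->S->(1,1)
  grid max=7 at (1,1)
Final grid:
  0 3 0 0
  0 7 0 0
  0 1 0 0
  0 0 0 0
Max pheromone 7 at (1,1)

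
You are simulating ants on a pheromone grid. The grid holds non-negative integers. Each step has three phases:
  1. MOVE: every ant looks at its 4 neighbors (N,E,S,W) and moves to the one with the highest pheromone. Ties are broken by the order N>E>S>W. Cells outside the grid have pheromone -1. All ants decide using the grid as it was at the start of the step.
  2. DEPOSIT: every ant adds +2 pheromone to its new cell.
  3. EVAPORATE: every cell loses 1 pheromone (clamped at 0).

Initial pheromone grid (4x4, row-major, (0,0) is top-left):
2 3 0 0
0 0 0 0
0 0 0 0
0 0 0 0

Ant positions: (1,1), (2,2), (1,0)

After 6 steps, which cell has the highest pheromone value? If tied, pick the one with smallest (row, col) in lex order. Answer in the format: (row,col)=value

Step 1: ant0:(1,1)->N->(0,1) | ant1:(2,2)->N->(1,2) | ant2:(1,0)->N->(0,0)
  grid max=4 at (0,1)
Step 2: ant0:(0,1)->W->(0,0) | ant1:(1,2)->N->(0,2) | ant2:(0,0)->E->(0,1)
  grid max=5 at (0,1)
Step 3: ant0:(0,0)->E->(0,1) | ant1:(0,2)->W->(0,1) | ant2:(0,1)->W->(0,0)
  grid max=8 at (0,1)
Step 4: ant0:(0,1)->W->(0,0) | ant1:(0,1)->W->(0,0) | ant2:(0,0)->E->(0,1)
  grid max=9 at (0,1)
Step 5: ant0:(0,0)->E->(0,1) | ant1:(0,0)->E->(0,1) | ant2:(0,1)->W->(0,0)
  grid max=12 at (0,1)
Step 6: ant0:(0,1)->W->(0,0) | ant1:(0,1)->W->(0,0) | ant2:(0,0)->E->(0,1)
  grid max=13 at (0,1)
Final grid:
  12 13 0 0
  0 0 0 0
  0 0 0 0
  0 0 0 0
Max pheromone 13 at (0,1)

Answer: (0,1)=13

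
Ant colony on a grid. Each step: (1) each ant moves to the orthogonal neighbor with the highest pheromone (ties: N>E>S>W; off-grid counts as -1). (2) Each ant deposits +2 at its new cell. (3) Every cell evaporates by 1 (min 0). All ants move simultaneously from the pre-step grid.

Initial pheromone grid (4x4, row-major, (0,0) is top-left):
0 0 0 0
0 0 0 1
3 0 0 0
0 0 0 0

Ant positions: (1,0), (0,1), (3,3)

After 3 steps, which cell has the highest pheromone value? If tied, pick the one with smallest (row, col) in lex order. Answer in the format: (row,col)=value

Answer: (2,0)=4

Derivation:
Step 1: ant0:(1,0)->S->(2,0) | ant1:(0,1)->E->(0,2) | ant2:(3,3)->N->(2,3)
  grid max=4 at (2,0)
Step 2: ant0:(2,0)->N->(1,0) | ant1:(0,2)->E->(0,3) | ant2:(2,3)->N->(1,3)
  grid max=3 at (2,0)
Step 3: ant0:(1,0)->S->(2,0) | ant1:(0,3)->S->(1,3) | ant2:(1,3)->N->(0,3)
  grid max=4 at (2,0)
Final grid:
  0 0 0 2
  0 0 0 2
  4 0 0 0
  0 0 0 0
Max pheromone 4 at (2,0)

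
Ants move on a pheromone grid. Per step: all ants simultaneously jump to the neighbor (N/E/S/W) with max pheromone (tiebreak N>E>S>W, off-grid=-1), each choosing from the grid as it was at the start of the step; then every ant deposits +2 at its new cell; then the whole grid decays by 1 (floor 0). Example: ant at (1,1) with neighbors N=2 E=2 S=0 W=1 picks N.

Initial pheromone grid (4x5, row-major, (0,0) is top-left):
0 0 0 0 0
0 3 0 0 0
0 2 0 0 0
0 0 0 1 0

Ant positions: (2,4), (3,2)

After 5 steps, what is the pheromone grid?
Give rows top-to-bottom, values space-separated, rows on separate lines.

After step 1: ants at (1,4),(3,3)
  0 0 0 0 0
  0 2 0 0 1
  0 1 0 0 0
  0 0 0 2 0
After step 2: ants at (0,4),(2,3)
  0 0 0 0 1
  0 1 0 0 0
  0 0 0 1 0
  0 0 0 1 0
After step 3: ants at (1,4),(3,3)
  0 0 0 0 0
  0 0 0 0 1
  0 0 0 0 0
  0 0 0 2 0
After step 4: ants at (0,4),(2,3)
  0 0 0 0 1
  0 0 0 0 0
  0 0 0 1 0
  0 0 0 1 0
After step 5: ants at (1,4),(3,3)
  0 0 0 0 0
  0 0 0 0 1
  0 0 0 0 0
  0 0 0 2 0

0 0 0 0 0
0 0 0 0 1
0 0 0 0 0
0 0 0 2 0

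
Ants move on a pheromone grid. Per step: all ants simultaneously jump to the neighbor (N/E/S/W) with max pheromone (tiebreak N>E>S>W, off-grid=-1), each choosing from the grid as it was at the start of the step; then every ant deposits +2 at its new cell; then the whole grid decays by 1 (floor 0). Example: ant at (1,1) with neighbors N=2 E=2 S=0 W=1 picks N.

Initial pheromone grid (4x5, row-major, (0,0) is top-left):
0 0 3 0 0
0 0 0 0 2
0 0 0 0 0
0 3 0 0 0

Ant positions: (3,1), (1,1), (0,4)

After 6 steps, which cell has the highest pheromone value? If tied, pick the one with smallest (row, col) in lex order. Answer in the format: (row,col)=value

Answer: (0,2)=3

Derivation:
Step 1: ant0:(3,1)->N->(2,1) | ant1:(1,1)->N->(0,1) | ant2:(0,4)->S->(1,4)
  grid max=3 at (1,4)
Step 2: ant0:(2,1)->S->(3,1) | ant1:(0,1)->E->(0,2) | ant2:(1,4)->N->(0,4)
  grid max=3 at (0,2)
Step 3: ant0:(3,1)->N->(2,1) | ant1:(0,2)->E->(0,3) | ant2:(0,4)->S->(1,4)
  grid max=3 at (1,4)
Step 4: ant0:(2,1)->S->(3,1) | ant1:(0,3)->W->(0,2) | ant2:(1,4)->N->(0,4)
  grid max=3 at (0,2)
Step 5: ant0:(3,1)->N->(2,1) | ant1:(0,2)->E->(0,3) | ant2:(0,4)->S->(1,4)
  grid max=3 at (1,4)
Step 6: ant0:(2,1)->S->(3,1) | ant1:(0,3)->W->(0,2) | ant2:(1,4)->N->(0,4)
  grid max=3 at (0,2)
Final grid:
  0 0 3 0 1
  0 0 0 0 2
  0 0 0 0 0
  0 3 0 0 0
Max pheromone 3 at (0,2)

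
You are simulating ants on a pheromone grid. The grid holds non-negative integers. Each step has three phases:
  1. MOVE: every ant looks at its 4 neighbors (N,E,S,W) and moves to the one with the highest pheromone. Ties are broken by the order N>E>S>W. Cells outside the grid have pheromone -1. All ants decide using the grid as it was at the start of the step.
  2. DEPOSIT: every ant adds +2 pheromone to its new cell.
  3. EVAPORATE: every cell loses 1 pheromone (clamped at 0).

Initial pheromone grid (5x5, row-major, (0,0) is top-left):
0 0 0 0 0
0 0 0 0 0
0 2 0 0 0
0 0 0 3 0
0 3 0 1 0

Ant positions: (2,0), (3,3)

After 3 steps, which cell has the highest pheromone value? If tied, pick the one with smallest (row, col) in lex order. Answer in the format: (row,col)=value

Answer: (2,1)=3

Derivation:
Step 1: ant0:(2,0)->E->(2,1) | ant1:(3,3)->S->(4,3)
  grid max=3 at (2,1)
Step 2: ant0:(2,1)->N->(1,1) | ant1:(4,3)->N->(3,3)
  grid max=3 at (3,3)
Step 3: ant0:(1,1)->S->(2,1) | ant1:(3,3)->S->(4,3)
  grid max=3 at (2,1)
Final grid:
  0 0 0 0 0
  0 0 0 0 0
  0 3 0 0 0
  0 0 0 2 0
  0 0 0 2 0
Max pheromone 3 at (2,1)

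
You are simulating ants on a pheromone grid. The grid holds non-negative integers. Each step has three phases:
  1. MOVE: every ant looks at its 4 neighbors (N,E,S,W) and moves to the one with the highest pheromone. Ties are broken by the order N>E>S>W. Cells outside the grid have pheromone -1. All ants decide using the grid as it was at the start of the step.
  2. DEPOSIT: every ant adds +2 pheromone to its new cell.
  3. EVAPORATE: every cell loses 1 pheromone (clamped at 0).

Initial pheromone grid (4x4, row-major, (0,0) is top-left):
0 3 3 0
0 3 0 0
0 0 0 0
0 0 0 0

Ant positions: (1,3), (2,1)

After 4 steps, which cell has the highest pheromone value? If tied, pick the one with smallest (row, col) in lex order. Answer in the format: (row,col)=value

Answer: (0,1)=5

Derivation:
Step 1: ant0:(1,3)->N->(0,3) | ant1:(2,1)->N->(1,1)
  grid max=4 at (1,1)
Step 2: ant0:(0,3)->W->(0,2) | ant1:(1,1)->N->(0,1)
  grid max=3 at (0,1)
Step 3: ant0:(0,2)->W->(0,1) | ant1:(0,1)->E->(0,2)
  grid max=4 at (0,1)
Step 4: ant0:(0,1)->E->(0,2) | ant1:(0,2)->W->(0,1)
  grid max=5 at (0,1)
Final grid:
  0 5 5 0
  0 1 0 0
  0 0 0 0
  0 0 0 0
Max pheromone 5 at (0,1)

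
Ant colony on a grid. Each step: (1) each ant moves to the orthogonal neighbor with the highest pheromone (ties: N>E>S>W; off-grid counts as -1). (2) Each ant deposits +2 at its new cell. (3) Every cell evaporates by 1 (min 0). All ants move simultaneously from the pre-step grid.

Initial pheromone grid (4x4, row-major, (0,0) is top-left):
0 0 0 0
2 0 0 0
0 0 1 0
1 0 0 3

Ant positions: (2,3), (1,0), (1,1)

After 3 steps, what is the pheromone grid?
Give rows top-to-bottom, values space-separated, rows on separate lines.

After step 1: ants at (3,3),(0,0),(1,0)
  1 0 0 0
  3 0 0 0
  0 0 0 0
  0 0 0 4
After step 2: ants at (2,3),(1,0),(0,0)
  2 0 0 0
  4 0 0 0
  0 0 0 1
  0 0 0 3
After step 3: ants at (3,3),(0,0),(1,0)
  3 0 0 0
  5 0 0 0
  0 0 0 0
  0 0 0 4

3 0 0 0
5 0 0 0
0 0 0 0
0 0 0 4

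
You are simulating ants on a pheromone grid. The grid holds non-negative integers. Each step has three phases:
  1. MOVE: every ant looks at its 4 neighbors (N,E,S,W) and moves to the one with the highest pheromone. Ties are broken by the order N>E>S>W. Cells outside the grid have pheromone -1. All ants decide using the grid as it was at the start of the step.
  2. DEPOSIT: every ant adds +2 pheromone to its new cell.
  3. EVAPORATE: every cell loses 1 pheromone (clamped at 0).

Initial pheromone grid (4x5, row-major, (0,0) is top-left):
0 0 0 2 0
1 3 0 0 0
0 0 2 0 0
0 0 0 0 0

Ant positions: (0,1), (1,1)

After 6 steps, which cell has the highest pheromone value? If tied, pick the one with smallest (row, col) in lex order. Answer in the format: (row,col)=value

Answer: (1,1)=9

Derivation:
Step 1: ant0:(0,1)->S->(1,1) | ant1:(1,1)->W->(1,0)
  grid max=4 at (1,1)
Step 2: ant0:(1,1)->W->(1,0) | ant1:(1,0)->E->(1,1)
  grid max=5 at (1,1)
Step 3: ant0:(1,0)->E->(1,1) | ant1:(1,1)->W->(1,0)
  grid max=6 at (1,1)
Step 4: ant0:(1,1)->W->(1,0) | ant1:(1,0)->E->(1,1)
  grid max=7 at (1,1)
Step 5: ant0:(1,0)->E->(1,1) | ant1:(1,1)->W->(1,0)
  grid max=8 at (1,1)
Step 6: ant0:(1,1)->W->(1,0) | ant1:(1,0)->E->(1,1)
  grid max=9 at (1,1)
Final grid:
  0 0 0 0 0
  7 9 0 0 0
  0 0 0 0 0
  0 0 0 0 0
Max pheromone 9 at (1,1)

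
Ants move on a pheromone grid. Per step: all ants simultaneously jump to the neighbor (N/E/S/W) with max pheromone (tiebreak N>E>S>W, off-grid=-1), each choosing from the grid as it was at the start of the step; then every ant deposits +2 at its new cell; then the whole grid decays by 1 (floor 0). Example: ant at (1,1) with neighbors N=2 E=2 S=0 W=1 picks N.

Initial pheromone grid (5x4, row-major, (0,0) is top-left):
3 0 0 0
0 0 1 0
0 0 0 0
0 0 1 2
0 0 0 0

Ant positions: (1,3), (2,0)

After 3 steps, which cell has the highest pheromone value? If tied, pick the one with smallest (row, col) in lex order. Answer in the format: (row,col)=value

Answer: (0,0)=2

Derivation:
Step 1: ant0:(1,3)->W->(1,2) | ant1:(2,0)->N->(1,0)
  grid max=2 at (0,0)
Step 2: ant0:(1,2)->N->(0,2) | ant1:(1,0)->N->(0,0)
  grid max=3 at (0,0)
Step 3: ant0:(0,2)->S->(1,2) | ant1:(0,0)->E->(0,1)
  grid max=2 at (0,0)
Final grid:
  2 1 0 0
  0 0 2 0
  0 0 0 0
  0 0 0 0
  0 0 0 0
Max pheromone 2 at (0,0)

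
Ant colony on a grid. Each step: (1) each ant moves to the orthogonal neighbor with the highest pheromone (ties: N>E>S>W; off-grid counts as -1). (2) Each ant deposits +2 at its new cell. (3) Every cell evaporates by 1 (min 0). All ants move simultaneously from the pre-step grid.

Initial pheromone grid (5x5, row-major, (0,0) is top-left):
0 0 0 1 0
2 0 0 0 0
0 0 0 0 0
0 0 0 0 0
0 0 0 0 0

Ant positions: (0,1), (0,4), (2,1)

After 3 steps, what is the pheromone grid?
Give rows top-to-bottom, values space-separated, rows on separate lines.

After step 1: ants at (0,2),(0,3),(1,1)
  0 0 1 2 0
  1 1 0 0 0
  0 0 0 0 0
  0 0 0 0 0
  0 0 0 0 0
After step 2: ants at (0,3),(0,2),(1,0)
  0 0 2 3 0
  2 0 0 0 0
  0 0 0 0 0
  0 0 0 0 0
  0 0 0 0 0
After step 3: ants at (0,2),(0,3),(0,0)
  1 0 3 4 0
  1 0 0 0 0
  0 0 0 0 0
  0 0 0 0 0
  0 0 0 0 0

1 0 3 4 0
1 0 0 0 0
0 0 0 0 0
0 0 0 0 0
0 0 0 0 0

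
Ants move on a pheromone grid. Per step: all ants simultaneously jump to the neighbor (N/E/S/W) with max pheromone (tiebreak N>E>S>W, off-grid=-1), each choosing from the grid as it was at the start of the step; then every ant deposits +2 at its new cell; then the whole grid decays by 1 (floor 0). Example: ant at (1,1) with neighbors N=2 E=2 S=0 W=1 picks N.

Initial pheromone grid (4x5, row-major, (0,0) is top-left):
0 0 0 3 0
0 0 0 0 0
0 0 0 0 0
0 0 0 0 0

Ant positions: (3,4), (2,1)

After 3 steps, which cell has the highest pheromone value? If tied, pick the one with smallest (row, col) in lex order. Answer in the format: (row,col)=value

Step 1: ant0:(3,4)->N->(2,4) | ant1:(2,1)->N->(1,1)
  grid max=2 at (0,3)
Step 2: ant0:(2,4)->N->(1,4) | ant1:(1,1)->N->(0,1)
  grid max=1 at (0,1)
Step 3: ant0:(1,4)->N->(0,4) | ant1:(0,1)->E->(0,2)
  grid max=1 at (0,2)
Final grid:
  0 0 1 0 1
  0 0 0 0 0
  0 0 0 0 0
  0 0 0 0 0
Max pheromone 1 at (0,2)

Answer: (0,2)=1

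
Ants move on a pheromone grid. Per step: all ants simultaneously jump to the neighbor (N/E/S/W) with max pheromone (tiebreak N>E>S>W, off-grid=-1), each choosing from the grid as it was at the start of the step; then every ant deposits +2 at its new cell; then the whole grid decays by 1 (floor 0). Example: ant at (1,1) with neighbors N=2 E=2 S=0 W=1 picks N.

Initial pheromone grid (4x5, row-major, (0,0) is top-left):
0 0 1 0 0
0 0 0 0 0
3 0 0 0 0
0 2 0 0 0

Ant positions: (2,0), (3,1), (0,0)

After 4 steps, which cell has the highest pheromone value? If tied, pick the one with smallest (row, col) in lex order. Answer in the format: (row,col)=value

Answer: (2,0)=7

Derivation:
Step 1: ant0:(2,0)->N->(1,0) | ant1:(3,1)->N->(2,1) | ant2:(0,0)->E->(0,1)
  grid max=2 at (2,0)
Step 2: ant0:(1,0)->S->(2,0) | ant1:(2,1)->W->(2,0) | ant2:(0,1)->E->(0,2)
  grid max=5 at (2,0)
Step 3: ant0:(2,0)->N->(1,0) | ant1:(2,0)->N->(1,0) | ant2:(0,2)->E->(0,3)
  grid max=4 at (2,0)
Step 4: ant0:(1,0)->S->(2,0) | ant1:(1,0)->S->(2,0) | ant2:(0,3)->E->(0,4)
  grid max=7 at (2,0)
Final grid:
  0 0 0 0 1
  2 0 0 0 0
  7 0 0 0 0
  0 0 0 0 0
Max pheromone 7 at (2,0)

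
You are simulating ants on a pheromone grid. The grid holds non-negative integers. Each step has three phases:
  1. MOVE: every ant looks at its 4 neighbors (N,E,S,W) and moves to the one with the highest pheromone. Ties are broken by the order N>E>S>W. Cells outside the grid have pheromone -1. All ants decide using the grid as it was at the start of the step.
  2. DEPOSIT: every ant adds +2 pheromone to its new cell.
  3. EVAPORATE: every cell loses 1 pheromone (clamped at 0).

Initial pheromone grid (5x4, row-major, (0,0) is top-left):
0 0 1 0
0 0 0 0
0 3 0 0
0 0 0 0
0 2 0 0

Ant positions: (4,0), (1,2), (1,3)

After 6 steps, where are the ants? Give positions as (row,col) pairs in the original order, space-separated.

Step 1: ant0:(4,0)->E->(4,1) | ant1:(1,2)->N->(0,2) | ant2:(1,3)->N->(0,3)
  grid max=3 at (4,1)
Step 2: ant0:(4,1)->N->(3,1) | ant1:(0,2)->E->(0,3) | ant2:(0,3)->W->(0,2)
  grid max=3 at (0,2)
Step 3: ant0:(3,1)->S->(4,1) | ant1:(0,3)->W->(0,2) | ant2:(0,2)->E->(0,3)
  grid max=4 at (0,2)
Step 4: ant0:(4,1)->N->(3,1) | ant1:(0,2)->E->(0,3) | ant2:(0,3)->W->(0,2)
  grid max=5 at (0,2)
Step 5: ant0:(3,1)->S->(4,1) | ant1:(0,3)->W->(0,2) | ant2:(0,2)->E->(0,3)
  grid max=6 at (0,2)
Step 6: ant0:(4,1)->N->(3,1) | ant1:(0,2)->E->(0,3) | ant2:(0,3)->W->(0,2)
  grid max=7 at (0,2)

(3,1) (0,3) (0,2)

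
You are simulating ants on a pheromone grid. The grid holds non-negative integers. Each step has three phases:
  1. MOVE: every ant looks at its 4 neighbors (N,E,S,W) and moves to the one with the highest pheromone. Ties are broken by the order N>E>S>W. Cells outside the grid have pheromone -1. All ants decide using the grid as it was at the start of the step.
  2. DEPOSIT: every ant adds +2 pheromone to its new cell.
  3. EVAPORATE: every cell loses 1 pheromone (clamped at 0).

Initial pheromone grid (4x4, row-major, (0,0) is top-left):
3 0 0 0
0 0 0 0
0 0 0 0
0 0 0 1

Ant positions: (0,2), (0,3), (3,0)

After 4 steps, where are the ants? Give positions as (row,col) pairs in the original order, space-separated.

Step 1: ant0:(0,2)->E->(0,3) | ant1:(0,3)->S->(1,3) | ant2:(3,0)->N->(2,0)
  grid max=2 at (0,0)
Step 2: ant0:(0,3)->S->(1,3) | ant1:(1,3)->N->(0,3) | ant2:(2,0)->N->(1,0)
  grid max=2 at (0,3)
Step 3: ant0:(1,3)->N->(0,3) | ant1:(0,3)->S->(1,3) | ant2:(1,0)->N->(0,0)
  grid max=3 at (0,3)
Step 4: ant0:(0,3)->S->(1,3) | ant1:(1,3)->N->(0,3) | ant2:(0,0)->E->(0,1)
  grid max=4 at (0,3)

(1,3) (0,3) (0,1)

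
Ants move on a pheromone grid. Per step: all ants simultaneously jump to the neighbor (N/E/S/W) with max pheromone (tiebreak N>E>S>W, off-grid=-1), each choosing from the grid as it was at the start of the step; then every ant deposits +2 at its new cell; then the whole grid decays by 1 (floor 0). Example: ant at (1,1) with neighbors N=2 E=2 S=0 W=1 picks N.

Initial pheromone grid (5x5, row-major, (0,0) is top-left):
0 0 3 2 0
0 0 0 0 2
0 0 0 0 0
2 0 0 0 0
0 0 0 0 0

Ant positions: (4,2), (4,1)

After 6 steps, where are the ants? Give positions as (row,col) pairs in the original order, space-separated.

Step 1: ant0:(4,2)->N->(3,2) | ant1:(4,1)->N->(3,1)
  grid max=2 at (0,2)
Step 2: ant0:(3,2)->W->(3,1) | ant1:(3,1)->E->(3,2)
  grid max=2 at (3,1)
Step 3: ant0:(3,1)->E->(3,2) | ant1:(3,2)->W->(3,1)
  grid max=3 at (3,1)
Step 4: ant0:(3,2)->W->(3,1) | ant1:(3,1)->E->(3,2)
  grid max=4 at (3,1)
Step 5: ant0:(3,1)->E->(3,2) | ant1:(3,2)->W->(3,1)
  grid max=5 at (3,1)
Step 6: ant0:(3,2)->W->(3,1) | ant1:(3,1)->E->(3,2)
  grid max=6 at (3,1)

(3,1) (3,2)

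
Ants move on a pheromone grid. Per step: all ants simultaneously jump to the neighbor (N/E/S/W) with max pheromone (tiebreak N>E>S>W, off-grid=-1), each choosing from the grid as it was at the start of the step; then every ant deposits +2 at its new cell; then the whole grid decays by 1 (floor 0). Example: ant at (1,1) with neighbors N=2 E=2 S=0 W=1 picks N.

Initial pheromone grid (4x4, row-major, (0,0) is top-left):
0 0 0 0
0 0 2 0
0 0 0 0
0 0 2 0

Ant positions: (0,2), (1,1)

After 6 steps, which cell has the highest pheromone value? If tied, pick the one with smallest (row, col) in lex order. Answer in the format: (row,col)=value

Answer: (1,2)=8

Derivation:
Step 1: ant0:(0,2)->S->(1,2) | ant1:(1,1)->E->(1,2)
  grid max=5 at (1,2)
Step 2: ant0:(1,2)->N->(0,2) | ant1:(1,2)->N->(0,2)
  grid max=4 at (1,2)
Step 3: ant0:(0,2)->S->(1,2) | ant1:(0,2)->S->(1,2)
  grid max=7 at (1,2)
Step 4: ant0:(1,2)->N->(0,2) | ant1:(1,2)->N->(0,2)
  grid max=6 at (1,2)
Step 5: ant0:(0,2)->S->(1,2) | ant1:(0,2)->S->(1,2)
  grid max=9 at (1,2)
Step 6: ant0:(1,2)->N->(0,2) | ant1:(1,2)->N->(0,2)
  grid max=8 at (1,2)
Final grid:
  0 0 7 0
  0 0 8 0
  0 0 0 0
  0 0 0 0
Max pheromone 8 at (1,2)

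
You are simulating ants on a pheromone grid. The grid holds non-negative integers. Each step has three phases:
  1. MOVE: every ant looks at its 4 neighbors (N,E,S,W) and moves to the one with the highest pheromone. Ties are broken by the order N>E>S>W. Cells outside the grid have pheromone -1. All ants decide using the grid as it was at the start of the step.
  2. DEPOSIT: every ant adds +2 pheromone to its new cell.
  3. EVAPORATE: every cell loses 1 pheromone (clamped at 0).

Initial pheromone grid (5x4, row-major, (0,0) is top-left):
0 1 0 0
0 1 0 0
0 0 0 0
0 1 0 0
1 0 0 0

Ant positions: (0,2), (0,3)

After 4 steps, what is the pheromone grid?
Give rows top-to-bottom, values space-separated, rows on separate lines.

After step 1: ants at (0,1),(1,3)
  0 2 0 0
  0 0 0 1
  0 0 0 0
  0 0 0 0
  0 0 0 0
After step 2: ants at (0,2),(0,3)
  0 1 1 1
  0 0 0 0
  0 0 0 0
  0 0 0 0
  0 0 0 0
After step 3: ants at (0,3),(0,2)
  0 0 2 2
  0 0 0 0
  0 0 0 0
  0 0 0 0
  0 0 0 0
After step 4: ants at (0,2),(0,3)
  0 0 3 3
  0 0 0 0
  0 0 0 0
  0 0 0 0
  0 0 0 0

0 0 3 3
0 0 0 0
0 0 0 0
0 0 0 0
0 0 0 0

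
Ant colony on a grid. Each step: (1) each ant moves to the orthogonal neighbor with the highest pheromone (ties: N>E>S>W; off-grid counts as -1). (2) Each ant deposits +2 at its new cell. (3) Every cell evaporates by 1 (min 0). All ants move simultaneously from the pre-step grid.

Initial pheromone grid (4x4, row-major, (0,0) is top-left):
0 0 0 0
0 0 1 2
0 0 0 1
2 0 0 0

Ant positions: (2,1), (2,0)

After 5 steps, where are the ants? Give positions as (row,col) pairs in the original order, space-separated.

Step 1: ant0:(2,1)->N->(1,1) | ant1:(2,0)->S->(3,0)
  grid max=3 at (3,0)
Step 2: ant0:(1,1)->N->(0,1) | ant1:(3,0)->N->(2,0)
  grid max=2 at (3,0)
Step 3: ant0:(0,1)->E->(0,2) | ant1:(2,0)->S->(3,0)
  grid max=3 at (3,0)
Step 4: ant0:(0,2)->E->(0,3) | ant1:(3,0)->N->(2,0)
  grid max=2 at (3,0)
Step 5: ant0:(0,3)->S->(1,3) | ant1:(2,0)->S->(3,0)
  grid max=3 at (3,0)

(1,3) (3,0)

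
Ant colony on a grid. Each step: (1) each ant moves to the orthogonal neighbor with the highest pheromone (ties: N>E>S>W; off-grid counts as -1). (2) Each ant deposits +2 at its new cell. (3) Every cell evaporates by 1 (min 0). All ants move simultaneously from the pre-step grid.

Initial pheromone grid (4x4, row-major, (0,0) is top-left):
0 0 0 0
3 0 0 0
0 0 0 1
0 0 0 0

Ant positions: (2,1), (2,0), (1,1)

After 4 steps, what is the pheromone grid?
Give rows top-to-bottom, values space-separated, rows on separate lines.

After step 1: ants at (1,1),(1,0),(1,0)
  0 0 0 0
  6 1 0 0
  0 0 0 0
  0 0 0 0
After step 2: ants at (1,0),(1,1),(1,1)
  0 0 0 0
  7 4 0 0
  0 0 0 0
  0 0 0 0
After step 3: ants at (1,1),(1,0),(1,0)
  0 0 0 0
  10 5 0 0
  0 0 0 0
  0 0 0 0
After step 4: ants at (1,0),(1,1),(1,1)
  0 0 0 0
  11 8 0 0
  0 0 0 0
  0 0 0 0

0 0 0 0
11 8 0 0
0 0 0 0
0 0 0 0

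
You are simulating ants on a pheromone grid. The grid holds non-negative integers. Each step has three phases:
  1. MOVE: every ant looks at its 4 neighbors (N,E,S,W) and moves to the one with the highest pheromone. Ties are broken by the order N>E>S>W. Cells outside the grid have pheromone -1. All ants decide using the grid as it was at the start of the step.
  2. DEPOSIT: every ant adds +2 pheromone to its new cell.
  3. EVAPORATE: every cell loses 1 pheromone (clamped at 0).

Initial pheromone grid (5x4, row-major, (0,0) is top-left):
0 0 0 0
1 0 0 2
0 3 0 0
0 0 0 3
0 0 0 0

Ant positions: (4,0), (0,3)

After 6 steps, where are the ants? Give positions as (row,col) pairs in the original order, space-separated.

Step 1: ant0:(4,0)->N->(3,0) | ant1:(0,3)->S->(1,3)
  grid max=3 at (1,3)
Step 2: ant0:(3,0)->N->(2,0) | ant1:(1,3)->N->(0,3)
  grid max=2 at (1,3)
Step 3: ant0:(2,0)->E->(2,1) | ant1:(0,3)->S->(1,3)
  grid max=3 at (1,3)
Step 4: ant0:(2,1)->N->(1,1) | ant1:(1,3)->N->(0,3)
  grid max=2 at (1,3)
Step 5: ant0:(1,1)->S->(2,1) | ant1:(0,3)->S->(1,3)
  grid max=3 at (1,3)
Step 6: ant0:(2,1)->N->(1,1) | ant1:(1,3)->N->(0,3)
  grid max=2 at (1,3)

(1,1) (0,3)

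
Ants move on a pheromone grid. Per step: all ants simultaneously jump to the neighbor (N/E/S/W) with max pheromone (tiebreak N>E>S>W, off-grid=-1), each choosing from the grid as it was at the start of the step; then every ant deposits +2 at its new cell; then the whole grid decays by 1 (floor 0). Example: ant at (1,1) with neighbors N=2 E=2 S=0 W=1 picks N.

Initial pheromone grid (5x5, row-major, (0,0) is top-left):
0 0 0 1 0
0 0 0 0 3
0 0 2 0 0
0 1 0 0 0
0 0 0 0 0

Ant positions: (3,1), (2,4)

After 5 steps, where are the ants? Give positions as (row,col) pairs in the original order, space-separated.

Step 1: ant0:(3,1)->N->(2,1) | ant1:(2,4)->N->(1,4)
  grid max=4 at (1,4)
Step 2: ant0:(2,1)->E->(2,2) | ant1:(1,4)->N->(0,4)
  grid max=3 at (1,4)
Step 3: ant0:(2,2)->N->(1,2) | ant1:(0,4)->S->(1,4)
  grid max=4 at (1,4)
Step 4: ant0:(1,2)->S->(2,2) | ant1:(1,4)->N->(0,4)
  grid max=3 at (1,4)
Step 5: ant0:(2,2)->N->(1,2) | ant1:(0,4)->S->(1,4)
  grid max=4 at (1,4)

(1,2) (1,4)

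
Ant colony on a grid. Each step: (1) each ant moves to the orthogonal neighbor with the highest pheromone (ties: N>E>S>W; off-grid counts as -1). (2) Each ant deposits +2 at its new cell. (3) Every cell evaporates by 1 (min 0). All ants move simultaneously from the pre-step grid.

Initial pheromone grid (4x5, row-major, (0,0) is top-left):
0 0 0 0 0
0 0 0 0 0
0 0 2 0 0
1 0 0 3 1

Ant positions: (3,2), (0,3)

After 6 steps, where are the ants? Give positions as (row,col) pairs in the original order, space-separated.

Step 1: ant0:(3,2)->E->(3,3) | ant1:(0,3)->E->(0,4)
  grid max=4 at (3,3)
Step 2: ant0:(3,3)->N->(2,3) | ant1:(0,4)->S->(1,4)
  grid max=3 at (3,3)
Step 3: ant0:(2,3)->S->(3,3) | ant1:(1,4)->N->(0,4)
  grid max=4 at (3,3)
Step 4: ant0:(3,3)->N->(2,3) | ant1:(0,4)->S->(1,4)
  grid max=3 at (3,3)
Step 5: ant0:(2,3)->S->(3,3) | ant1:(1,4)->N->(0,4)
  grid max=4 at (3,3)
Step 6: ant0:(3,3)->N->(2,3) | ant1:(0,4)->S->(1,4)
  grid max=3 at (3,3)

(2,3) (1,4)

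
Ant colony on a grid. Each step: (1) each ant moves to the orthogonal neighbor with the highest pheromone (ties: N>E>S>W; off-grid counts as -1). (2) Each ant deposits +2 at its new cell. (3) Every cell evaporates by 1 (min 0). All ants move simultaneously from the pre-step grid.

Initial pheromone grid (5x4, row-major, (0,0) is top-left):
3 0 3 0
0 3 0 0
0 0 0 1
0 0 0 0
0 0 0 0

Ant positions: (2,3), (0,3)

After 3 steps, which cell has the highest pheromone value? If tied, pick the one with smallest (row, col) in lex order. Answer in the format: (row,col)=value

Step 1: ant0:(2,3)->N->(1,3) | ant1:(0,3)->W->(0,2)
  grid max=4 at (0,2)
Step 2: ant0:(1,3)->N->(0,3) | ant1:(0,2)->E->(0,3)
  grid max=3 at (0,2)
Step 3: ant0:(0,3)->W->(0,2) | ant1:(0,3)->W->(0,2)
  grid max=6 at (0,2)
Final grid:
  0 0 6 2
  0 0 0 0
  0 0 0 0
  0 0 0 0
  0 0 0 0
Max pheromone 6 at (0,2)

Answer: (0,2)=6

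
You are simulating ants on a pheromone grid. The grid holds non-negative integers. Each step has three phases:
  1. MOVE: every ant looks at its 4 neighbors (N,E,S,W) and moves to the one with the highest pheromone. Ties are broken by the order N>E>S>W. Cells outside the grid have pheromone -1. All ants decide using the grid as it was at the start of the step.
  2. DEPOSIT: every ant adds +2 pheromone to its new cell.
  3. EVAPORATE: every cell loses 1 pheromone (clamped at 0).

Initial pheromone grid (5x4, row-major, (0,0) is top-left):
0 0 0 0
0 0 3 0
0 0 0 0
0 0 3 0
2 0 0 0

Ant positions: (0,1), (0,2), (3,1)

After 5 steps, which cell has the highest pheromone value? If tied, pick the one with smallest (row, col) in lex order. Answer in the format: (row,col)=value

Step 1: ant0:(0,1)->E->(0,2) | ant1:(0,2)->S->(1,2) | ant2:(3,1)->E->(3,2)
  grid max=4 at (1,2)
Step 2: ant0:(0,2)->S->(1,2) | ant1:(1,2)->N->(0,2) | ant2:(3,2)->N->(2,2)
  grid max=5 at (1,2)
Step 3: ant0:(1,2)->N->(0,2) | ant1:(0,2)->S->(1,2) | ant2:(2,2)->N->(1,2)
  grid max=8 at (1,2)
Step 4: ant0:(0,2)->S->(1,2) | ant1:(1,2)->N->(0,2) | ant2:(1,2)->N->(0,2)
  grid max=9 at (1,2)
Step 5: ant0:(1,2)->N->(0,2) | ant1:(0,2)->S->(1,2) | ant2:(0,2)->S->(1,2)
  grid max=12 at (1,2)
Final grid:
  0 0 7 0
  0 0 12 0
  0 0 0 0
  0 0 0 0
  0 0 0 0
Max pheromone 12 at (1,2)

Answer: (1,2)=12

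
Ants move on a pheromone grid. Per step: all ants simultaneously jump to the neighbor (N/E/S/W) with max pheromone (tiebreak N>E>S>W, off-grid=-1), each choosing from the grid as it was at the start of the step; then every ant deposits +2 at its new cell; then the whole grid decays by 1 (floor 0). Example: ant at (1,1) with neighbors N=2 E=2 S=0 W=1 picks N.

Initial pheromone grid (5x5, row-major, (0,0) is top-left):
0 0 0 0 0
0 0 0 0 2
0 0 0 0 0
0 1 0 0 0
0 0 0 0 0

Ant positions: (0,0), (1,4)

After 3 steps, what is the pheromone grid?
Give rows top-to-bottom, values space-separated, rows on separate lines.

After step 1: ants at (0,1),(0,4)
  0 1 0 0 1
  0 0 0 0 1
  0 0 0 0 0
  0 0 0 0 0
  0 0 0 0 0
After step 2: ants at (0,2),(1,4)
  0 0 1 0 0
  0 0 0 0 2
  0 0 0 0 0
  0 0 0 0 0
  0 0 0 0 0
After step 3: ants at (0,3),(0,4)
  0 0 0 1 1
  0 0 0 0 1
  0 0 0 0 0
  0 0 0 0 0
  0 0 0 0 0

0 0 0 1 1
0 0 0 0 1
0 0 0 0 0
0 0 0 0 0
0 0 0 0 0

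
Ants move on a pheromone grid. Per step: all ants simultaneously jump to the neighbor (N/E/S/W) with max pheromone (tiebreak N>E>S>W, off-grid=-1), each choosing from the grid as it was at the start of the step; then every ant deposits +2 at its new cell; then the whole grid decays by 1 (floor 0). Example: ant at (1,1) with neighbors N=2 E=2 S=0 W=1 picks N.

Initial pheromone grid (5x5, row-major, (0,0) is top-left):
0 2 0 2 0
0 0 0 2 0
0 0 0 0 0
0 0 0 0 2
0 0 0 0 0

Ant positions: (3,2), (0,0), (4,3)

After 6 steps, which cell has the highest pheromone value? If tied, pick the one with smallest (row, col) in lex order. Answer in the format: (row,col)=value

Answer: (0,1)=6

Derivation:
Step 1: ant0:(3,2)->N->(2,2) | ant1:(0,0)->E->(0,1) | ant2:(4,3)->N->(3,3)
  grid max=3 at (0,1)
Step 2: ant0:(2,2)->N->(1,2) | ant1:(0,1)->E->(0,2) | ant2:(3,3)->E->(3,4)
  grid max=2 at (0,1)
Step 3: ant0:(1,2)->N->(0,2) | ant1:(0,2)->W->(0,1) | ant2:(3,4)->N->(2,4)
  grid max=3 at (0,1)
Step 4: ant0:(0,2)->W->(0,1) | ant1:(0,1)->E->(0,2) | ant2:(2,4)->S->(3,4)
  grid max=4 at (0,1)
Step 5: ant0:(0,1)->E->(0,2) | ant1:(0,2)->W->(0,1) | ant2:(3,4)->N->(2,4)
  grid max=5 at (0,1)
Step 6: ant0:(0,2)->W->(0,1) | ant1:(0,1)->E->(0,2) | ant2:(2,4)->S->(3,4)
  grid max=6 at (0,1)
Final grid:
  0 6 5 0 0
  0 0 0 0 0
  0 0 0 0 0
  0 0 0 0 2
  0 0 0 0 0
Max pheromone 6 at (0,1)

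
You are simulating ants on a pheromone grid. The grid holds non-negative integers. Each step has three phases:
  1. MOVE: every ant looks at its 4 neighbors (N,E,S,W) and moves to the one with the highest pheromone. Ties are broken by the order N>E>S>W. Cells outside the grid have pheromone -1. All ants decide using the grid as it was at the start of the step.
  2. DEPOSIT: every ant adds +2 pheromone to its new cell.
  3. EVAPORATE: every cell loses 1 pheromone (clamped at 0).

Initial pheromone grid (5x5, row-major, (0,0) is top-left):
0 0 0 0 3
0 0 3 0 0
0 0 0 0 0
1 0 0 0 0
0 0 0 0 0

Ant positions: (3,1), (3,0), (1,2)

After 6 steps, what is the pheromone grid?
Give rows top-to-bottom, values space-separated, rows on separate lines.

After step 1: ants at (3,0),(2,0),(0,2)
  0 0 1 0 2
  0 0 2 0 0
  1 0 0 0 0
  2 0 0 0 0
  0 0 0 0 0
After step 2: ants at (2,0),(3,0),(1,2)
  0 0 0 0 1
  0 0 3 0 0
  2 0 0 0 0
  3 0 0 0 0
  0 0 0 0 0
After step 3: ants at (3,0),(2,0),(0,2)
  0 0 1 0 0
  0 0 2 0 0
  3 0 0 0 0
  4 0 0 0 0
  0 0 0 0 0
After step 4: ants at (2,0),(3,0),(1,2)
  0 0 0 0 0
  0 0 3 0 0
  4 0 0 0 0
  5 0 0 0 0
  0 0 0 0 0
After step 5: ants at (3,0),(2,0),(0,2)
  0 0 1 0 0
  0 0 2 0 0
  5 0 0 0 0
  6 0 0 0 0
  0 0 0 0 0
After step 6: ants at (2,0),(3,0),(1,2)
  0 0 0 0 0
  0 0 3 0 0
  6 0 0 0 0
  7 0 0 0 0
  0 0 0 0 0

0 0 0 0 0
0 0 3 0 0
6 0 0 0 0
7 0 0 0 0
0 0 0 0 0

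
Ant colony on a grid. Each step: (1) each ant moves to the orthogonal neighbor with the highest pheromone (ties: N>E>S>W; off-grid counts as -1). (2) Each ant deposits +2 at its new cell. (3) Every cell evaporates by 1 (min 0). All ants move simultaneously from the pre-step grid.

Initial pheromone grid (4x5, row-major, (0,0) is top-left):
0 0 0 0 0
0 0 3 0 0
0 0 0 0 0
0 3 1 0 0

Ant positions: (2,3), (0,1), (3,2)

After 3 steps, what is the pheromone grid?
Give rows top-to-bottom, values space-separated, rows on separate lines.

After step 1: ants at (1,3),(0,2),(3,1)
  0 0 1 0 0
  0 0 2 1 0
  0 0 0 0 0
  0 4 0 0 0
After step 2: ants at (1,2),(1,2),(2,1)
  0 0 0 0 0
  0 0 5 0 0
  0 1 0 0 0
  0 3 0 0 0
After step 3: ants at (0,2),(0,2),(3,1)
  0 0 3 0 0
  0 0 4 0 0
  0 0 0 0 0
  0 4 0 0 0

0 0 3 0 0
0 0 4 0 0
0 0 0 0 0
0 4 0 0 0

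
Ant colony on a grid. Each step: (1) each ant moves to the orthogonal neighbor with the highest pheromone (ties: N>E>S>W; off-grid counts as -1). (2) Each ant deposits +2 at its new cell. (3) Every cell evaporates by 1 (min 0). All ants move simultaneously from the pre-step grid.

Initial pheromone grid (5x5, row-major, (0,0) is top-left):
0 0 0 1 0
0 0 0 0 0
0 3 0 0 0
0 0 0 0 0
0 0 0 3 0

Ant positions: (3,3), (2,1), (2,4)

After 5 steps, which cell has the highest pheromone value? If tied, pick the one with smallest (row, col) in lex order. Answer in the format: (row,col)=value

Step 1: ant0:(3,3)->S->(4,3) | ant1:(2,1)->N->(1,1) | ant2:(2,4)->N->(1,4)
  grid max=4 at (4,3)
Step 2: ant0:(4,3)->N->(3,3) | ant1:(1,1)->S->(2,1) | ant2:(1,4)->N->(0,4)
  grid max=3 at (2,1)
Step 3: ant0:(3,3)->S->(4,3) | ant1:(2,1)->N->(1,1) | ant2:(0,4)->S->(1,4)
  grid max=4 at (4,3)
Step 4: ant0:(4,3)->N->(3,3) | ant1:(1,1)->S->(2,1) | ant2:(1,4)->N->(0,4)
  grid max=3 at (2,1)
Step 5: ant0:(3,3)->S->(4,3) | ant1:(2,1)->N->(1,1) | ant2:(0,4)->S->(1,4)
  grid max=4 at (4,3)
Final grid:
  0 0 0 0 0
  0 1 0 0 1
  0 2 0 0 0
  0 0 0 0 0
  0 0 0 4 0
Max pheromone 4 at (4,3)

Answer: (4,3)=4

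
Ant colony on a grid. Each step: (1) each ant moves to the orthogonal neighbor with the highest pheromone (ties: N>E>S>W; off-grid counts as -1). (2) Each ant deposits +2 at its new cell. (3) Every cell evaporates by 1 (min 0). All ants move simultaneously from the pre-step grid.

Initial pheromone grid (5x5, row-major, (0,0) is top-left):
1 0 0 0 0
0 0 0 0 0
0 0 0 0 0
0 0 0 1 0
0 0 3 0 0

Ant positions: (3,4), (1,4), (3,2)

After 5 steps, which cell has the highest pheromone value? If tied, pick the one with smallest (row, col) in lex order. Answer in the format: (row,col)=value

Step 1: ant0:(3,4)->W->(3,3) | ant1:(1,4)->N->(0,4) | ant2:(3,2)->S->(4,2)
  grid max=4 at (4,2)
Step 2: ant0:(3,3)->N->(2,3) | ant1:(0,4)->S->(1,4) | ant2:(4,2)->N->(3,2)
  grid max=3 at (4,2)
Step 3: ant0:(2,3)->S->(3,3) | ant1:(1,4)->N->(0,4) | ant2:(3,2)->S->(4,2)
  grid max=4 at (4,2)
Step 4: ant0:(3,3)->N->(2,3) | ant1:(0,4)->S->(1,4) | ant2:(4,2)->N->(3,2)
  grid max=3 at (4,2)
Step 5: ant0:(2,3)->S->(3,3) | ant1:(1,4)->N->(0,4) | ant2:(3,2)->S->(4,2)
  grid max=4 at (4,2)
Final grid:
  0 0 0 0 1
  0 0 0 0 0
  0 0 0 0 0
  0 0 0 2 0
  0 0 4 0 0
Max pheromone 4 at (4,2)

Answer: (4,2)=4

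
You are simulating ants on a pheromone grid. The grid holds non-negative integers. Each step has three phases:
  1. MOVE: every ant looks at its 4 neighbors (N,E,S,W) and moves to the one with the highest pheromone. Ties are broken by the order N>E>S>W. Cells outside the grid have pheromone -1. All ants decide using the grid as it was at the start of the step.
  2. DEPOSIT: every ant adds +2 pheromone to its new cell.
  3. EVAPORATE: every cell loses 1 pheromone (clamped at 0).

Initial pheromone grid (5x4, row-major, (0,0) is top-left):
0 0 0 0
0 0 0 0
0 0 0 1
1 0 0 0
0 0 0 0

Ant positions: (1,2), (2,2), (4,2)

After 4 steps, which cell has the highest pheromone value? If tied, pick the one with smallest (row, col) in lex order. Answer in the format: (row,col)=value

Answer: (1,3)=5

Derivation:
Step 1: ant0:(1,2)->N->(0,2) | ant1:(2,2)->E->(2,3) | ant2:(4,2)->N->(3,2)
  grid max=2 at (2,3)
Step 2: ant0:(0,2)->E->(0,3) | ant1:(2,3)->N->(1,3) | ant2:(3,2)->N->(2,2)
  grid max=1 at (0,3)
Step 3: ant0:(0,3)->S->(1,3) | ant1:(1,3)->N->(0,3) | ant2:(2,2)->E->(2,3)
  grid max=2 at (0,3)
Step 4: ant0:(1,3)->N->(0,3) | ant1:(0,3)->S->(1,3) | ant2:(2,3)->N->(1,3)
  grid max=5 at (1,3)
Final grid:
  0 0 0 3
  0 0 0 5
  0 0 0 1
  0 0 0 0
  0 0 0 0
Max pheromone 5 at (1,3)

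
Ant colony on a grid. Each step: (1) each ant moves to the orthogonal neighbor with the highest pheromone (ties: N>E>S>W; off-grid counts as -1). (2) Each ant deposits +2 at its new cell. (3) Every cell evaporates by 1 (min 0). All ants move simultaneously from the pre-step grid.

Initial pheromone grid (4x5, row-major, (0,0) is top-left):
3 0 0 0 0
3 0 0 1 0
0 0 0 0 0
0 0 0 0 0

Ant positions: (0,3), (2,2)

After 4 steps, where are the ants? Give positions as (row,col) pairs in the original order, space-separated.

Step 1: ant0:(0,3)->S->(1,3) | ant1:(2,2)->N->(1,2)
  grid max=2 at (0,0)
Step 2: ant0:(1,3)->W->(1,2) | ant1:(1,2)->E->(1,3)
  grid max=3 at (1,3)
Step 3: ant0:(1,2)->E->(1,3) | ant1:(1,3)->W->(1,2)
  grid max=4 at (1,3)
Step 4: ant0:(1,3)->W->(1,2) | ant1:(1,2)->E->(1,3)
  grid max=5 at (1,3)

(1,2) (1,3)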